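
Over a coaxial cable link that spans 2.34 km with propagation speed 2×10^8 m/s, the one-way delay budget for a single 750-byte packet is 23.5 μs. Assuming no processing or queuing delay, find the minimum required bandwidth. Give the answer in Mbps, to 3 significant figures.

508 Mbps

L = 6000 bits.
Propagation delay = 2340 / 200000000 = 11.7 μs.
Transmission budget = 23.5 − 11.7 = 11.8 μs.
R ≥ L / t_tx = 6000 bits / 1.18e-05 s = 508 Mbps.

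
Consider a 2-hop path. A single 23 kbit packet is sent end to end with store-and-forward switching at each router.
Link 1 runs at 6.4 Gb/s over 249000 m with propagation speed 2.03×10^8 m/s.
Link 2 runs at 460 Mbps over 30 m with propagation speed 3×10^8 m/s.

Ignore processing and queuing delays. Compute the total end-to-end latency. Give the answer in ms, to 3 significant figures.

1.28 ms

L = 23000 bits.
Transmission delays (L/R per hop): 0.00359375, 0.05 ms; sum = 0.0535938 ms.
Propagation delays (d/s per hop): 1.2266, 0.0001 ms; sum = 1.2267 ms.
End-to-end = 1.28 ms.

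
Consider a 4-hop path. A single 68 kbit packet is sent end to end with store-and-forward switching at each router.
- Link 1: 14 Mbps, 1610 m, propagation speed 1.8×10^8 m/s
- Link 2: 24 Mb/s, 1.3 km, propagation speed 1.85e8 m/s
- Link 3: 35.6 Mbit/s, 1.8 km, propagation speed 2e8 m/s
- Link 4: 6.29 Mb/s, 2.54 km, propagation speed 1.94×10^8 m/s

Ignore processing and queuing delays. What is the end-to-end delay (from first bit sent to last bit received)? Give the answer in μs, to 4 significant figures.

20450 μs

L = 68000 bits.
Transmission delays (L/R per hop): 4857.14, 2833.33, 1910.11, 10810.8 μs; sum = 20411.4 μs.
Propagation delays (d/s per hop): 8.94444, 7.02703, 9, 13.0928 μs; sum = 38.0643 μs.
End-to-end = 20450 μs.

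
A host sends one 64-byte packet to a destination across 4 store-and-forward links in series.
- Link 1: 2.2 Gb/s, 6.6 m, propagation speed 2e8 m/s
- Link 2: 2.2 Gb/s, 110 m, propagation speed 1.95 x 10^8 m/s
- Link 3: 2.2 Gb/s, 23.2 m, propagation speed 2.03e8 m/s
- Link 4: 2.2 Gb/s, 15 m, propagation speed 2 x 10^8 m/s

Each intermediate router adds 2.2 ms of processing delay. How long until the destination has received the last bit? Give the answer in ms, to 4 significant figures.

L = 64 × 8 = 512 bits.
Transmission delay per hop = L/R = 512/2200000000 = 0.000232727 ms; 4 hops → 0.000930909 ms.
Propagation delays (d/s per hop): 3.3e-05, 0.000564103, 0.000114286, 7.5e-05 ms; sum = 0.000786388 ms.
Processing at 3 router(s): 3 × 2.2 ms = 6.6 ms.
End-to-end = 6.602 ms.

6.602 ms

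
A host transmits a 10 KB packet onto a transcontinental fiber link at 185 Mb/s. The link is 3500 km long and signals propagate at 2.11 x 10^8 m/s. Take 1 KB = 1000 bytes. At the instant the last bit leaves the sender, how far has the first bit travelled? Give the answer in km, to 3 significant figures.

t_tx = L/R = 80000/185000000 = 0.000432432 s.
Distance = s × t_tx = 211000000 × 0.000432432 = 91.2 km.

91.2 km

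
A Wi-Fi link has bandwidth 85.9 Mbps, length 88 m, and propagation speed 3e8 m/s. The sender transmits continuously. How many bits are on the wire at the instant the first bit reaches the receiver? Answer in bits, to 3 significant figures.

25.2 bits

Propagation delay = 88 / 300000000 = 2.93333e-07 s.
BDP = R × t_prop = 85900000 × 2.93333e-07 = 25.1973 bits.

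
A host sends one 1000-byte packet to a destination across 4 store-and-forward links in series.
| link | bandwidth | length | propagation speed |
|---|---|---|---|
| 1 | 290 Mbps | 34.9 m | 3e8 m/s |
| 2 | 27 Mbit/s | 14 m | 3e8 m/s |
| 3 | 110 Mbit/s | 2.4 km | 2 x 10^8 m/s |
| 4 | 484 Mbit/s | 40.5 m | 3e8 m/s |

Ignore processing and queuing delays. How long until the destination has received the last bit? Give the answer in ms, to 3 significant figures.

L = 1000 × 8 = 8000 bits.
Transmission delays (L/R per hop): 0.0275862, 0.296296, 0.0727273, 0.0165289 ms; sum = 0.413139 ms.
Propagation delays (d/s per hop): 0.000116333, 4.66667e-05, 0.012, 0.000135 ms; sum = 0.012298 ms.
End-to-end = 0.425 ms.

0.425 ms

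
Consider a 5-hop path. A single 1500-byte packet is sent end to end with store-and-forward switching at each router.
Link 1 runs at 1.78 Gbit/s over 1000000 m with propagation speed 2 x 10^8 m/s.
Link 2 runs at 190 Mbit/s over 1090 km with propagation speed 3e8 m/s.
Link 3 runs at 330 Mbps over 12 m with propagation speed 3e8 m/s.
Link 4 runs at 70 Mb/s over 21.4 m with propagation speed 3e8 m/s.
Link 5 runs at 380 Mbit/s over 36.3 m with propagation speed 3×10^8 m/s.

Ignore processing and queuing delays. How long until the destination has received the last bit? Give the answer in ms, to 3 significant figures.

8.94 ms

L = 1500 × 8 = 12000 bits.
Transmission delays (L/R per hop): 0.00674157, 0.0631579, 0.0363636, 0.171429, 0.0315789 ms; sum = 0.309271 ms.
Propagation delays (d/s per hop): 5, 3.63333, 4e-05, 7.13333e-05, 0.000121 ms; sum = 8.63357 ms.
End-to-end = 8.94 ms.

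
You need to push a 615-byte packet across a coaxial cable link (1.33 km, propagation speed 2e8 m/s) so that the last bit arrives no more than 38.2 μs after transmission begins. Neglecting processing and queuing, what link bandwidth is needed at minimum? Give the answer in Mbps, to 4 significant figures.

L = 4920 bits.
Propagation delay = 1330 / 200000000 = 6.65 μs.
Transmission budget = 38.2 − 6.65 = 31.55 μs.
R ≥ L / t_tx = 4920 bits / 3.155e-05 s = 155.9 Mbps.

155.9 Mbps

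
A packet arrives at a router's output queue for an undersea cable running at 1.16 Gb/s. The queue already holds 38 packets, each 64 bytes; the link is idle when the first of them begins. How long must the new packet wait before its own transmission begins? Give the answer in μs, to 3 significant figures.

16.8 μs

Each queued packet: L/R = 512/1160000000 = 0.441379 μs.
38 queued → 16.7724 μs.
Queuing delay = 16.8 μs.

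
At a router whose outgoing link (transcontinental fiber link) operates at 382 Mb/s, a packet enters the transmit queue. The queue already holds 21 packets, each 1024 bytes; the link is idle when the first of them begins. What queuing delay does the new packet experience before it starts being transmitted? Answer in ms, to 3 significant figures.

Each queued packet: L/R = 8192/382000000 = 0.021445 ms.
21 queued → 0.450346 ms.
Queuing delay = 0.450 ms.

0.450 ms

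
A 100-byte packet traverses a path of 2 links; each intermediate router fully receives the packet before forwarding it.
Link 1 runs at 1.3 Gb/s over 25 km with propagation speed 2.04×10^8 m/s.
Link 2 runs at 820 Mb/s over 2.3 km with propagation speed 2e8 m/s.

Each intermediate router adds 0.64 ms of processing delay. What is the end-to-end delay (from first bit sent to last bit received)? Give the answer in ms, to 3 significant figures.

L = 100 × 8 = 800 bits.
Transmission delays (L/R per hop): 0.000615385, 0.00097561 ms; sum = 0.00159099 ms.
Propagation delays (d/s per hop): 0.122549, 0.0115 ms; sum = 0.134049 ms.
Processing at 1 router(s): 1 × 0.64 ms = 0.64 ms.
End-to-end = 0.776 ms.

0.776 ms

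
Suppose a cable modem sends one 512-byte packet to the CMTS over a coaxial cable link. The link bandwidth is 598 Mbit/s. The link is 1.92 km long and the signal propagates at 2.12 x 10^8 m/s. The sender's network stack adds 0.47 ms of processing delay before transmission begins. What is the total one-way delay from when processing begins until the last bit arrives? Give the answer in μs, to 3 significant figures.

L = 512 × 8 = 4096 bits.
Transmission delay = L/R = 4096 / 598000000 = 6.8495 μs.
Propagation delay = d/s = 1920 m / 212000000 m/s = 9.0566 μs.
Plus processing delay 0.47 ms = 470 μs.
Total = 486 μs.

486 μs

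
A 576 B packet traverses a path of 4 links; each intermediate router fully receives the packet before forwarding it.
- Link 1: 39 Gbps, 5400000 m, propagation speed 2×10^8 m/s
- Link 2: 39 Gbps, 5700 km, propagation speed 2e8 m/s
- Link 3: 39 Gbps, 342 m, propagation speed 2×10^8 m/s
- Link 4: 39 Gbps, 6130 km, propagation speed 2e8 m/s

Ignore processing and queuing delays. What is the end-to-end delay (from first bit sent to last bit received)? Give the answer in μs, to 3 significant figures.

L = 576 × 8 = 4608 bits.
Transmission delay per hop = L/R = 4608/39000000000 = 0.118154 μs; 4 hops → 0.472615 μs.
Propagation delays (d/s per hop): 27000, 28500, 1.71, 30650 μs; sum = 86151.7 μs.
End-to-end = 86200 μs.

86200 μs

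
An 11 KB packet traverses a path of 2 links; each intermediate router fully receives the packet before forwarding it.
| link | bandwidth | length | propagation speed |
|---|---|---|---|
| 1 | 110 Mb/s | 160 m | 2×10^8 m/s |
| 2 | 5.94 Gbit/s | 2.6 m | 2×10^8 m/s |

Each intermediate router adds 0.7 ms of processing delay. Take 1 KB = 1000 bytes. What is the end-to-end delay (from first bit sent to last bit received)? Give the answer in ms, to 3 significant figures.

1.52 ms

L = 88000 bits.
Transmission delays (L/R per hop): 0.8, 0.0148148 ms; sum = 0.814815 ms.
Propagation delays (d/s per hop): 0.0008, 1.3e-05 ms; sum = 0.000813 ms.
Processing at 1 router(s): 1 × 0.7 ms = 0.7 ms.
End-to-end = 1.52 ms.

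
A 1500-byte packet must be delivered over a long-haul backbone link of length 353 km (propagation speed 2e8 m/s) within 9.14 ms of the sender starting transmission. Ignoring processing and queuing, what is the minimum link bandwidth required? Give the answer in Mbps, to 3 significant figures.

L = 12000 bits.
Propagation delay = 353000 / 200000000 = 1.765 ms.
Transmission budget = 9.14 − 1.765 = 7.375 ms.
R ≥ L / t_tx = 12000 bits / 0.007375 s = 1.63 Mbps.

1.63 Mbps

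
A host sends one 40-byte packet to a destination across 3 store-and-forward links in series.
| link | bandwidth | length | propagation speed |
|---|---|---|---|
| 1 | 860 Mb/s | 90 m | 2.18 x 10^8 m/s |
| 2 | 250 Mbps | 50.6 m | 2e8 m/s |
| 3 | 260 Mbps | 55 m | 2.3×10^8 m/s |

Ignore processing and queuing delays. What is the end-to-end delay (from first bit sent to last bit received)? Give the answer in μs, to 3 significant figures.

3.79 μs

L = 40 × 8 = 320 bits.
Transmission delays (L/R per hop): 0.372093, 1.28, 1.23077 μs; sum = 2.88286 μs.
Propagation delays (d/s per hop): 0.412844, 0.253, 0.23913 μs; sum = 0.904974 μs.
End-to-end = 3.79 μs.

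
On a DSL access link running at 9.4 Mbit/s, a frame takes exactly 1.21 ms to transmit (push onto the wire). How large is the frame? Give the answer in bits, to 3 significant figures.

L = R × t_tx = 9400000 b/s × 0.00121 s = 11374 bits.

11400 bits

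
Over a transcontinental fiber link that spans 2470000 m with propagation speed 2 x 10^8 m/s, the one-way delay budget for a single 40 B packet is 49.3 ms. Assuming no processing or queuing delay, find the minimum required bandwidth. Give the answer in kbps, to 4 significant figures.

8.660 kbps

L = 320 bits.
Propagation delay = 2470000 / 200000000 = 12.35 ms.
Transmission budget = 49.3 − 12.35 = 36.95 ms.
R ≥ L / t_tx = 320 bits / 0.03695 s = 8.660 kbps.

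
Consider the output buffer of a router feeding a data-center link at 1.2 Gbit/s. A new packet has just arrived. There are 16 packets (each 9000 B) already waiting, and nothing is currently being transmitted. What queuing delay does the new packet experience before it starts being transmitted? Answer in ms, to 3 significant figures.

0.960 ms

Each queued packet: L/R = 72000/1200000000 = 0.06 ms.
16 queued → 0.96 ms.
Queuing delay = 0.960 ms.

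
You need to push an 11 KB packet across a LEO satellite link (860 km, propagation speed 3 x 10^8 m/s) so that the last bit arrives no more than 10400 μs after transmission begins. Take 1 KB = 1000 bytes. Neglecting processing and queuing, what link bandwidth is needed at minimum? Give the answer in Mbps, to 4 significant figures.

L = 88000 bits.
Propagation delay = 860000 / 300000000 = 2866.67 μs.
Transmission budget = 10400 − 2866.67 = 7533.33 μs.
R ≥ L / t_tx = 88000 bits / 0.00753333 s = 11.68 Mbps.

11.68 Mbps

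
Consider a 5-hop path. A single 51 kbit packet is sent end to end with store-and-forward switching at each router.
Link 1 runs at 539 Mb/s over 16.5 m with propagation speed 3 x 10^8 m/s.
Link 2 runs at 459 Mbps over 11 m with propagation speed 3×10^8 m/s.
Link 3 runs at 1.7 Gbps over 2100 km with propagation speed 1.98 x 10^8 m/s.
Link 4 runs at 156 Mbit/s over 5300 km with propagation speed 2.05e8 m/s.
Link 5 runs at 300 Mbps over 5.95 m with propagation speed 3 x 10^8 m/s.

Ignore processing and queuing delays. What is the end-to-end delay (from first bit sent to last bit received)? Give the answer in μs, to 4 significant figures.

L = 51000 bits.
Transmission delays (L/R per hop): 94.6197, 111.111, 30, 326.923, 170 μs; sum = 732.654 μs.
Propagation delays (d/s per hop): 0.055, 0.0366667, 10606.1, 25853.7, 0.0198333 μs; sum = 36459.8 μs.
End-to-end = 37190 μs.

37190 μs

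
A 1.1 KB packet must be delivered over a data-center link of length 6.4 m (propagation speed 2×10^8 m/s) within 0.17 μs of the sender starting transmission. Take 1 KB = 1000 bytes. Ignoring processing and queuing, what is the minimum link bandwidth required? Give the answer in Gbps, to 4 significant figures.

63.77 Gbps

L = 8800 bits.
Propagation delay = 6.4 / 200000000 = 0.032 μs.
Transmission budget = 0.17 − 0.032 = 0.138 μs.
R ≥ L / t_tx = 8800 bits / 1.38e-07 s = 63.77 Gbps.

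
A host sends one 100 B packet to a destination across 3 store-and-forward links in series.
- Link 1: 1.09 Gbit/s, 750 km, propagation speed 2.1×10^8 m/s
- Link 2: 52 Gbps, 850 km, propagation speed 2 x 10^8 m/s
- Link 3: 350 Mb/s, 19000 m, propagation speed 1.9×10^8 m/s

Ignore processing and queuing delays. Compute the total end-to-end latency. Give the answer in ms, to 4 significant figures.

L = 100 × 8 = 800 bits.
Transmission delays (L/R per hop): 0.000733945, 1.53846e-05, 0.00228571 ms; sum = 0.00303504 ms.
Propagation delays (d/s per hop): 3.57143, 4.25, 0.1 ms; sum = 7.92143 ms.
End-to-end = 7.924 ms.

7.924 ms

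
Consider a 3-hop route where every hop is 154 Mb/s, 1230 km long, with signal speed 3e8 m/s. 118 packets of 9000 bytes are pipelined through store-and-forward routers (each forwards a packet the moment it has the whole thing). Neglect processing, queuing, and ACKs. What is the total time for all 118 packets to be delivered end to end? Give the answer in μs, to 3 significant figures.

68400 μs

Per-hop transmission t_tx = L/R = 72000/154000000 = 467.532 μs.
Per-hop propagation t_prop = 1230000/300000000 = 4100 μs.
Pipeline fill: first packet needs 3·t_tx to clear all hops; remaining 117 packets each add one t_tx.
Total = (3+118-1)·t_tx + 3·t_prop = 120·467.532 + 3·4100 = 68400 μs.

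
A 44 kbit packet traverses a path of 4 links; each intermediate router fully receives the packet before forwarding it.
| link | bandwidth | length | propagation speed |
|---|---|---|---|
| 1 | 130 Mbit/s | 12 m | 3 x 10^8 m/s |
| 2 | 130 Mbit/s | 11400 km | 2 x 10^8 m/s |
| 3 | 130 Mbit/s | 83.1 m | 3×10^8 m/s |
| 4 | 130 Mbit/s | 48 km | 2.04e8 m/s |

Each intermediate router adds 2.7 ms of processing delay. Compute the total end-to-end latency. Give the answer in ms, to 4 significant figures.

L = 44000 bits.
Transmission delay per hop = L/R = 44000/130000000 = 0.338462 ms; 4 hops → 1.35385 ms.
Propagation delays (d/s per hop): 4e-05, 57, 0.000277, 0.235294 ms; sum = 57.2356 ms.
Processing at 3 router(s): 3 × 2.7 ms = 8.1 ms.
End-to-end = 66.69 ms.

66.69 ms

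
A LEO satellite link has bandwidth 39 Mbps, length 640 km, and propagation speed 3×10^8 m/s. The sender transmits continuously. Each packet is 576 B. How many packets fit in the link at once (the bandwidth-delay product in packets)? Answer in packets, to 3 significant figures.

Propagation delay = 640000 / 300000000 = 0.00213333 s.
BDP = R × t_prop = 39000000 × 0.00213333 = 83200 bits.
In packets of 4608 bits: 18.1 packets.

18.1 packets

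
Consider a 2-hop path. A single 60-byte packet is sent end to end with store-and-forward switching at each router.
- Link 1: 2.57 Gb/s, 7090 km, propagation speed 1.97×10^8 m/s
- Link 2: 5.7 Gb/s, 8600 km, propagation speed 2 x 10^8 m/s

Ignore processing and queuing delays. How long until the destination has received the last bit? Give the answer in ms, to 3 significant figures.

79.0 ms

L = 60 × 8 = 480 bits.
Transmission delays (L/R per hop): 0.00018677, 8.42105e-05 ms; sum = 0.000270981 ms.
Propagation delays (d/s per hop): 35.9898, 43 ms; sum = 78.9898 ms.
End-to-end = 79.0 ms.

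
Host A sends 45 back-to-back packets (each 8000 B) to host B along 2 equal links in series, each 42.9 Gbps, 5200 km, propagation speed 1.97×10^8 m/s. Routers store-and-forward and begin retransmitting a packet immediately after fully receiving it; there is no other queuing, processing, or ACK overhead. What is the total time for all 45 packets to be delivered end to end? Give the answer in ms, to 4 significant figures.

52.86 ms

Per-hop transmission t_tx = L/R = 64000/42900000000 = 0.00149184 ms.
Per-hop propagation t_prop = 5200000/197000000 = 26.3959 ms.
Pipeline fill: first packet needs 2·t_tx to clear all hops; remaining 44 packets each add one t_tx.
Total = (2+45-1)·t_tx + 2·t_prop = 46·0.00149184 + 2·26.3959 = 52.86 ms.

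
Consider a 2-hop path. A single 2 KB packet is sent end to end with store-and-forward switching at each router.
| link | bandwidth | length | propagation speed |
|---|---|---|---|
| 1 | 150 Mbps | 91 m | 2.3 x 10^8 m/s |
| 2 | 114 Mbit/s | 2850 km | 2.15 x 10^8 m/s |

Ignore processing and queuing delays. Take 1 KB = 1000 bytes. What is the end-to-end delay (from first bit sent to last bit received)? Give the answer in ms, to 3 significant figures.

L = 16000 bits.
Transmission delays (L/R per hop): 0.106667, 0.140351 ms; sum = 0.247018 ms.
Propagation delays (d/s per hop): 0.000395652, 13.2558 ms; sum = 13.2562 ms.
End-to-end = 13.5 ms.

13.5 ms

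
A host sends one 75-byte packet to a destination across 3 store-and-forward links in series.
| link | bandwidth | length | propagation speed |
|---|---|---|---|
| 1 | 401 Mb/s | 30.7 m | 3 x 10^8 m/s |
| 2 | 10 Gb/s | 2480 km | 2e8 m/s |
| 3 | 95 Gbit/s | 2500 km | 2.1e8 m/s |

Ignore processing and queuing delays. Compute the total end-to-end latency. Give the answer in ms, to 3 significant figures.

24.3 ms

L = 75 × 8 = 600 bits.
Transmission delays (L/R per hop): 0.00149626, 6e-05, 6.31579e-06 ms; sum = 0.00156258 ms.
Propagation delays (d/s per hop): 0.000102333, 12.4, 11.9048 ms; sum = 24.3049 ms.
End-to-end = 24.3 ms.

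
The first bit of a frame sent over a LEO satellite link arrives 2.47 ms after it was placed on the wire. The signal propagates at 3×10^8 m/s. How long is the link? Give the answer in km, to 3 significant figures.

d = s × t_prop = 300000000 × 0.00247 = 741 km.

741 km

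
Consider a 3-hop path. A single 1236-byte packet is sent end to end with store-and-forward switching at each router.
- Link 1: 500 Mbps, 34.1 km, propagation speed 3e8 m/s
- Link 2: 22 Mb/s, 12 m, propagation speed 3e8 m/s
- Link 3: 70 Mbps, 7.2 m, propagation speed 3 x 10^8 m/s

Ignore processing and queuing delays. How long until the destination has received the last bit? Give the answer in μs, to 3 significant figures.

724 μs

L = 1236 × 8 = 9888 bits.
Transmission delays (L/R per hop): 19.776, 449.455, 141.257 μs; sum = 610.488 μs.
Propagation delays (d/s per hop): 113.667, 0.04, 0.024 μs; sum = 113.731 μs.
End-to-end = 724 μs.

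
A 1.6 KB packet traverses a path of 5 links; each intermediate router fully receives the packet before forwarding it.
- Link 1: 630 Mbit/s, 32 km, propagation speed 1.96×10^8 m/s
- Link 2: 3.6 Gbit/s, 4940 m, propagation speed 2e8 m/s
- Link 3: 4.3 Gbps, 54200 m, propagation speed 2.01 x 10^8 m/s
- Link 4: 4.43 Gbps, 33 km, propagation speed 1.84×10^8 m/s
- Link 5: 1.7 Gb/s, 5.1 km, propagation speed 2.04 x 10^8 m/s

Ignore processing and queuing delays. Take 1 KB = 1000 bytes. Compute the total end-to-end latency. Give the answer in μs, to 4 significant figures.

699.2 μs

L = 12800 bits.
Transmission delays (L/R per hop): 20.3175, 3.55556, 2.97674, 2.88939, 7.52941 μs; sum = 37.2686 μs.
Propagation delays (d/s per hop): 163.265, 24.7, 269.652, 179.348, 25 μs; sum = 661.965 μs.
End-to-end = 699.2 μs.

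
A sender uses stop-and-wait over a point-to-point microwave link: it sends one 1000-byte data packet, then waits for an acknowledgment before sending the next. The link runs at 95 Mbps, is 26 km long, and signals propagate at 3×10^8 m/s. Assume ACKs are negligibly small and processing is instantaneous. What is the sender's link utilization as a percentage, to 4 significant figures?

t_tx = L/R = 8000/95000000 = 8.42105e-05 s.
t_prop = 26000/300000000 = 8.66667e-05 s; RTT = 0.000173333 s.
Cycle = t_tx + RTT = 0.000257544 s.
Utilization = t_tx / cycle = 8.42105e-05/0.000257544 = 32.70 %.

32.70 %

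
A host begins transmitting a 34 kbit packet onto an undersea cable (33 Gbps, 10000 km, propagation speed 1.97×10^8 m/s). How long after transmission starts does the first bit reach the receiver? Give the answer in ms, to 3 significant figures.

First bit experiences only propagation delay: d/s = 10000000/197000000 = 50.8 ms.

50.8 ms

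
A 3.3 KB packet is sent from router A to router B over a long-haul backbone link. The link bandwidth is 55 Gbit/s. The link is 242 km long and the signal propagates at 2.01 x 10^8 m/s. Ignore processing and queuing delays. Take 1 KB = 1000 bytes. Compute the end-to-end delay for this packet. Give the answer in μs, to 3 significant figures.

L = 26400 bits.
Transmission delay = L/R = 26400 / 55000000000 = 0.48 μs.
Propagation delay = d/s = 242000 m / 2.01e+08 m/s = 1203.98 μs.
Total = 1200 μs.

1200 μs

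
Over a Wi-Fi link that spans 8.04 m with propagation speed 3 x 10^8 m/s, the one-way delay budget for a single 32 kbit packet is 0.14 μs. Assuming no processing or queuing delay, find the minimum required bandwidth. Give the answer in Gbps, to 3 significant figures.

Propagation delay = 8.04 / 300000000 = 0.0268 μs.
Transmission budget = 0.14 − 0.0268 = 0.1132 μs.
R ≥ L / t_tx = 32000 bits / 1.132e-07 s = 283 Gbps.

283 Gbps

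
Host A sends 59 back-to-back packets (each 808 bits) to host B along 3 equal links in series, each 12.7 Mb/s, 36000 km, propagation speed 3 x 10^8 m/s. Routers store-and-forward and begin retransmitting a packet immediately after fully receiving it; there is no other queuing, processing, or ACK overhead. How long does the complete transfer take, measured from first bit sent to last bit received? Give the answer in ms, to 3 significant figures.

Per-hop transmission t_tx = L/R = 808/12700000 = 0.063622 ms.
Per-hop propagation t_prop = 36000000/300000000 = 120 ms.
Pipeline fill: first packet needs 3·t_tx to clear all hops; remaining 58 packets each add one t_tx.
Total = (3+59-1)·t_tx + 3·t_prop = 61·0.063622 + 3·120 = 364 ms.

364 ms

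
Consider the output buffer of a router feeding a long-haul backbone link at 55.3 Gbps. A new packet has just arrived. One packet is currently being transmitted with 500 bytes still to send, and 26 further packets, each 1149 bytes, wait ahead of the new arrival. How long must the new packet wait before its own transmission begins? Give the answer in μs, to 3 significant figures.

Each queued packet: L/R = 9192/55300000000 = 0.166221 μs.
26 queued → 4.32174 μs.
Plus remaining 4000 bits of current packet: 0.0723327 μs.
Queuing delay = 4.39 μs.

4.39 μs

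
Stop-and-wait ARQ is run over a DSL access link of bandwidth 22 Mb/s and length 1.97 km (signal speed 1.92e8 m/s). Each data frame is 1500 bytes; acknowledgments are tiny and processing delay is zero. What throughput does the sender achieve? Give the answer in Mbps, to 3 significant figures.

t_tx = L/R = 12000/22000000 = 0.000545455 s.
t_prop = 1970/192000000 = 1.02604e-05 s; RTT = 2.05208e-05 s.
Cycle = t_tx + RTT = 0.000565975 s.
Throughput = L / cycle = 12000 / 0.000565975 = 21.2 Mbps.

21.2 Mbps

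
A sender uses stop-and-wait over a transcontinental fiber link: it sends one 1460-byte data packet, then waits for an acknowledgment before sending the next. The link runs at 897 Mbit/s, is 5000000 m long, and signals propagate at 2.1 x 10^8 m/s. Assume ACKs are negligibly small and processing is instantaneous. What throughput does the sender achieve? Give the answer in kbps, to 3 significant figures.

t_tx = L/R = 11680/897000000 = 1.30212e-05 s.
t_prop = 5000000/210000000 = 0.0238095 s; RTT = 0.047619 s.
Cycle = t_tx + RTT = 0.0476321 s.
Throughput = L / cycle = 11680 / 0.0476321 = 245 kbps.

245 kbps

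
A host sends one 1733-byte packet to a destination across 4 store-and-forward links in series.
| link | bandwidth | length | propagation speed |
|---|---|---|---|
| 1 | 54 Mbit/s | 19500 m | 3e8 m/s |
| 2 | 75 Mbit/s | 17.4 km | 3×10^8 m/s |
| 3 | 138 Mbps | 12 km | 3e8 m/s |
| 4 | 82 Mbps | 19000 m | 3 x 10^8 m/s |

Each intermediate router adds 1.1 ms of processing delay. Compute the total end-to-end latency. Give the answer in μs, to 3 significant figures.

L = 1733 × 8 = 13864 bits.
Transmission delays (L/R per hop): 256.741, 184.853, 100.464, 169.073 μs; sum = 711.131 μs.
Propagation delays (d/s per hop): 65, 58, 40, 63.3333 μs; sum = 226.333 μs.
Processing at 3 router(s): 3 × 1.1 ms = 3300 μs.
End-to-end = 4240 μs.

4240 μs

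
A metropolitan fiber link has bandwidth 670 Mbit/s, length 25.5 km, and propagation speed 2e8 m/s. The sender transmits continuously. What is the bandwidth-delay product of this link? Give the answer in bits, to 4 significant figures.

85430 bits

Propagation delay = 25500 / 200000000 = 0.0001275 s.
BDP = R × t_prop = 670000000 × 0.0001275 = 85425 bits.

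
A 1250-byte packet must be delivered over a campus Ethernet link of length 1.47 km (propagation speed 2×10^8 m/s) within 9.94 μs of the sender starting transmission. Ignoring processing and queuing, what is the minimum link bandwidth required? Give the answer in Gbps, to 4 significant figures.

3.861 Gbps

L = 10000 bits.
Propagation delay = 1470 / 200000000 = 7.35 μs.
Transmission budget = 9.94 − 7.35 = 2.59 μs.
R ≥ L / t_tx = 10000 bits / 2.59e-06 s = 3.861 Gbps.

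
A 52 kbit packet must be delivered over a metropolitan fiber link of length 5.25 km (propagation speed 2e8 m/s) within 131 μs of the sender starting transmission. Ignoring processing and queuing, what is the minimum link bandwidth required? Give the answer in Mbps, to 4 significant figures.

496.4 Mbps

Propagation delay = 5250 / 200000000 = 26.25 μs.
Transmission budget = 131 − 26.25 = 104.75 μs.
R ≥ L / t_tx = 52000 bits / 0.00010475 s = 496.4 Mbps.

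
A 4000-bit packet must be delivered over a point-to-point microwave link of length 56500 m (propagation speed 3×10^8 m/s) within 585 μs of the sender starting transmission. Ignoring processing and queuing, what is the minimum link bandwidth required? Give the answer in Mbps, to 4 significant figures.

10.08 Mbps

Propagation delay = 56500 / 300000000 = 188.333 μs.
Transmission budget = 585 − 188.333 = 396.667 μs.
R ≥ L / t_tx = 4000 bits / 0.000396667 s = 10.08 Mbps.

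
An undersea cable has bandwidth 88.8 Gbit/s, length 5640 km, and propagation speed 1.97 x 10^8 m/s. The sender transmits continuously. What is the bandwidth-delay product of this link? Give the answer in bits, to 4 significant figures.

2542000000 bits

Propagation delay = 5640000 / 197000000 = 0.0286294 s.
BDP = R × t_prop = 88800000000 × 0.0286294 = 2542290000 bits.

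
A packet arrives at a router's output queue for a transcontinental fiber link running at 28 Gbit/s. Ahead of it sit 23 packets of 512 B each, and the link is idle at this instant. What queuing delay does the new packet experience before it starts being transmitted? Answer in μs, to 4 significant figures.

3.365 μs

Each queued packet: L/R = 4096/28000000000 = 0.146286 μs.
23 queued → 3.36457 μs.
Queuing delay = 3.365 μs.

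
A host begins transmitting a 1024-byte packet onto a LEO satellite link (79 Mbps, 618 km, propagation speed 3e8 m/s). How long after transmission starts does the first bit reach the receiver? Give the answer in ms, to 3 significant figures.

First bit experiences only propagation delay: d/s = 618000/300000000 = 2.06 ms.

2.06 ms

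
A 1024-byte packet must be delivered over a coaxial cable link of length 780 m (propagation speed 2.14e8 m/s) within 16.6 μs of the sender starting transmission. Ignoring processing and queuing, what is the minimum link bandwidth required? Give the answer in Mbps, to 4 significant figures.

L = 8192 bits.
Propagation delay = 780 / 214000000 = 3.64486 μs.
Transmission budget = 16.6 − 3.64486 = 12.9551 μs.
R ≥ L / t_tx = 8192 bits / 1.29551e-05 s = 632.3 Mbps.

632.3 Mbps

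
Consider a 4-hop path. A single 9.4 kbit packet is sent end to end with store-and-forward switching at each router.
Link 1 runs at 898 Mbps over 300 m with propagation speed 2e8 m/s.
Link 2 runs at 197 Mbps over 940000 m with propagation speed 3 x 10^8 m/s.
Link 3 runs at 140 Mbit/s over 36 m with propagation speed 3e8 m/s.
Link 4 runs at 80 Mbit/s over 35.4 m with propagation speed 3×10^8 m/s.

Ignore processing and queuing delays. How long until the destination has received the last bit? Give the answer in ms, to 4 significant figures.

3.378 ms

L = 9400 bits.
Transmission delays (L/R per hop): 0.0104677, 0.0477157, 0.0671429, 0.1175 ms; sum = 0.242826 ms.
Propagation delays (d/s per hop): 0.0015, 3.13333, 0.00012, 0.000118 ms; sum = 3.13507 ms.
End-to-end = 3.378 ms.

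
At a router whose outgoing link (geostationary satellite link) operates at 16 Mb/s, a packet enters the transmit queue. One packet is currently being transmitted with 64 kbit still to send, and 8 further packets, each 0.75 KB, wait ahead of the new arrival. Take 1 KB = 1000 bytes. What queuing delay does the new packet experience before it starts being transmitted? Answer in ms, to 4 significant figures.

7.000 ms

Each queued packet: L/R = 6000/16000000 = 0.375 ms.
8 queued → 3 ms.
Plus remaining 64000 bits of current packet: 4 ms.
Queuing delay = 7.000 ms.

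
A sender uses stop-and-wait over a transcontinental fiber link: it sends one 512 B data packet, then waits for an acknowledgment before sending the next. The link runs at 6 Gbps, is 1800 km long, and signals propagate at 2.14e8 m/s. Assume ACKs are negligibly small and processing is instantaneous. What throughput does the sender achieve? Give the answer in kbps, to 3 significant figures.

t_tx = L/R = 4096/6000000000 = 6.82667e-07 s.
t_prop = 1800000/214000000 = 0.00841121 s; RTT = 0.0168224 s.
Cycle = t_tx + RTT = 0.0168231 s.
Throughput = L / cycle = 4096 / 0.0168231 = 243 kbps.

243 kbps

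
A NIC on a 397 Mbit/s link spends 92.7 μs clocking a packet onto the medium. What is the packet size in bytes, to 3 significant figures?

L = R × t_tx = 397000000 b/s × 9.27e-05 s = 36801.9 bits.
In bytes: 36801.9 / 8 = 4600 bytes.

4600 bytes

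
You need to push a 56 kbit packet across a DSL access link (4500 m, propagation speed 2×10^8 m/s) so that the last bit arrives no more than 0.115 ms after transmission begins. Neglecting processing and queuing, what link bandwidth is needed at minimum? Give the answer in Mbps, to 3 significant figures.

605 Mbps

Propagation delay = 4500 / 200000000 = 0.0225 ms.
Transmission budget = 0.115 − 0.0225 = 0.0925 ms.
R ≥ L / t_tx = 56000 bits / 9.25e-05 s = 605 Mbps.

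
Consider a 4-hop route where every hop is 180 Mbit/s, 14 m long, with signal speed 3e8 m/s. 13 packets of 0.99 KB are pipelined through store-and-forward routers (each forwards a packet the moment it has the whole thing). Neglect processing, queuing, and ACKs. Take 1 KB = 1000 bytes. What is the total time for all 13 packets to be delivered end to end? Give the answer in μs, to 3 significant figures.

Per-hop transmission t_tx = L/R = 7920/180000000 = 44 μs.
Per-hop propagation t_prop = 14/300000000 = 0.0466667 μs.
Pipeline fill: first packet needs 4·t_tx to clear all hops; remaining 12 packets each add one t_tx.
Total = (4+13-1)·t_tx + 4·t_prop = 16·44 + 4·0.0466667 = 704 μs.

704 μs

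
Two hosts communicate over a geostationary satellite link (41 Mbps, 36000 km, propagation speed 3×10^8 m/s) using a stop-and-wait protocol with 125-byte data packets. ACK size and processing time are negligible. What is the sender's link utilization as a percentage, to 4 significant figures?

t_tx = L/R = 1000/41000000 = 2.43902e-05 s.
t_prop = 36000000/300000000 = 0.12 s; RTT = 0.24 s.
Cycle = t_tx + RTT = 0.240024 s.
Utilization = t_tx / cycle = 2.43902e-05/0.240024 = 0.01016 %.

0.01016 %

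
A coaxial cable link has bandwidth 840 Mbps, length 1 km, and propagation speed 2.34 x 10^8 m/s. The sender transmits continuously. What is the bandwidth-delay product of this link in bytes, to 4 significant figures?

448.7 bytes

Propagation delay = 1000 / 234000000 = 4.2735e-06 s.
BDP = R × t_prop = 840000000 × 4.2735e-06 = 3589.74 bits.
In bytes: 3589.74/8 = 448.7 bytes.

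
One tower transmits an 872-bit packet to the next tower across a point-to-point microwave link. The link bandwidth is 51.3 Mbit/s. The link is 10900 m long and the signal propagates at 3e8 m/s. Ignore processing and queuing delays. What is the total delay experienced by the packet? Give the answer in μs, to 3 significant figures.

Transmission delay = L/R = 872 / 51300000 = 16.9981 μs.
Propagation delay = d/s = 10900 m / 300000000 m/s = 36.3333 μs.
Total = 53.3 μs.

53.3 μs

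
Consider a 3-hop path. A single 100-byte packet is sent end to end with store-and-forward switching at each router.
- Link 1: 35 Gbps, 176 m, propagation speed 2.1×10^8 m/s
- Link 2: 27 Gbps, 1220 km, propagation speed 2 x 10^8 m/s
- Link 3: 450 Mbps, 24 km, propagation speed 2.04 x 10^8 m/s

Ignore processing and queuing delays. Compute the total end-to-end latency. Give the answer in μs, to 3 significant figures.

L = 100 × 8 = 800 bits.
Transmission delays (L/R per hop): 0.0228571, 0.0296296, 1.77778 μs; sum = 1.83026 μs.
Propagation delays (d/s per hop): 0.838095, 6100, 117.647 μs; sum = 6218.49 μs.
End-to-end = 6220 μs.

6220 μs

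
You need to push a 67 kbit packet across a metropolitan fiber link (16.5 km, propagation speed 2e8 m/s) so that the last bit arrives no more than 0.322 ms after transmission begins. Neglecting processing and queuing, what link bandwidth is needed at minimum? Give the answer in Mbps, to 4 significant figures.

279.7 Mbps

Propagation delay = 16500 / 200000000 = 0.0825 ms.
Transmission budget = 0.322 − 0.0825 = 0.2395 ms.
R ≥ L / t_tx = 67000 bits / 0.0002395 s = 279.7 Mbps.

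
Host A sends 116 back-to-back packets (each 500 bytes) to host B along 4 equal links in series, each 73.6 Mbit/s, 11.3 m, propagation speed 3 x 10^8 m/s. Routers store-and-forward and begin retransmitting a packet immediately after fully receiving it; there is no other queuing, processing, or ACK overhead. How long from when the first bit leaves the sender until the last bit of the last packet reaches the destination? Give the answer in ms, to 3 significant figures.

6.47 ms

Per-hop transmission t_tx = L/R = 4000/73600000 = 0.0543478 ms.
Per-hop propagation t_prop = 11.3/300000000 = 3.76667e-05 ms.
Pipeline fill: first packet needs 4·t_tx to clear all hops; remaining 115 packets each add one t_tx.
Total = (4+116-1)·t_tx + 4·t_prop = 119·0.0543478 + 4·3.76667e-05 = 6.47 ms.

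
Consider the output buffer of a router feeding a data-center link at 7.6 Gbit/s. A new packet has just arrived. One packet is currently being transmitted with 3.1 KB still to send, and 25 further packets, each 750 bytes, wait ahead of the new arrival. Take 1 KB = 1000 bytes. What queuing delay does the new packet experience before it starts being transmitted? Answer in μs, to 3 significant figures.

Each queued packet: L/R = 6000/7600000000 = 0.789474 μs.
25 queued → 19.7368 μs.
Plus remaining 24800 bits of current packet: 3.26316 μs.
Queuing delay = 23.0 μs.

23.0 μs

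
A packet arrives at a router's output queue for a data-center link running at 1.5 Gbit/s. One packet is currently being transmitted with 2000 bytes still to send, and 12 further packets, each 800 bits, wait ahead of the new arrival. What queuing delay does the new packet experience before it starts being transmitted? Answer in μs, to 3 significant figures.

17.1 μs

Each queued packet: L/R = 800/1500000000 = 0.533333 μs.
12 queued → 6.4 μs.
Plus remaining 16000 bits of current packet: 10.6667 μs.
Queuing delay = 17.1 μs.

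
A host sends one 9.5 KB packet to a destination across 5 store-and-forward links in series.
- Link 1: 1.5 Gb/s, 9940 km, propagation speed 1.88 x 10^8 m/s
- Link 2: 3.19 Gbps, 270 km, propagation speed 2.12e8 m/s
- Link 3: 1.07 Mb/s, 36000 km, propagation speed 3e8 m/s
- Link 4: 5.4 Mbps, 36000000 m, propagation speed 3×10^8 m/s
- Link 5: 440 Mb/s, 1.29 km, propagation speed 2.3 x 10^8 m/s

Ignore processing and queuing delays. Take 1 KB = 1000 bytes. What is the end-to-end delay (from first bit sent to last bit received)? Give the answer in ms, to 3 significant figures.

380 ms

L = 76000 bits.
Transmission delays (L/R per hop): 0.0506667, 0.0238245, 71.028, 14.0741, 0.172727 ms; sum = 85.3493 ms.
Propagation delays (d/s per hop): 52.8723, 1.27358, 120, 120, 0.0056087 ms; sum = 294.152 ms.
End-to-end = 380 ms.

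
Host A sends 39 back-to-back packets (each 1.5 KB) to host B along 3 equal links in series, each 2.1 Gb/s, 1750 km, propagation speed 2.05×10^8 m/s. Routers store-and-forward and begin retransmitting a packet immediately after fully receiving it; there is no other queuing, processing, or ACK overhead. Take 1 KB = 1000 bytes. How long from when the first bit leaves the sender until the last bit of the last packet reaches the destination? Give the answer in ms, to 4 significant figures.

25.84 ms

Per-hop transmission t_tx = L/R = 12000/2100000000 = 0.00571429 ms.
Per-hop propagation t_prop = 1750000/2.05e+08 = 8.53659 ms.
Pipeline fill: first packet needs 3·t_tx to clear all hops; remaining 38 packets each add one t_tx.
Total = (3+39-1)·t_tx + 3·t_prop = 41·0.00571429 + 3·8.53659 = 25.84 ms.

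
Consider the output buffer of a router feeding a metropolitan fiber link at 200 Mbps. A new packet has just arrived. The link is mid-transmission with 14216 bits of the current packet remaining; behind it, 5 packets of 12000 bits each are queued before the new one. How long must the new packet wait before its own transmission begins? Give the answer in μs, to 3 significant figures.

371 μs

Each queued packet: L/R = 12000/200000000 = 60 μs.
5 queued → 300 μs.
Plus remaining 14216 bits of current packet: 71.08 μs.
Queuing delay = 371 μs.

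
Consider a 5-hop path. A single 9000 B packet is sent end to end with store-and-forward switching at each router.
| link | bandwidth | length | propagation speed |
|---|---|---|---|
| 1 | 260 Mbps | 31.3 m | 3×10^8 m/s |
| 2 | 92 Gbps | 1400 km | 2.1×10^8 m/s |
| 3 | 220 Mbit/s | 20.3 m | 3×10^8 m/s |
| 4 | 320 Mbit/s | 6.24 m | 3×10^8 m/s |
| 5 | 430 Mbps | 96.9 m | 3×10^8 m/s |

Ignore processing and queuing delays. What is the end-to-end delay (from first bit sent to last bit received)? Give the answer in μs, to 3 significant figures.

7660 μs

L = 9000 × 8 = 72000 bits.
Transmission delays (L/R per hop): 276.923, 0.782609, 327.273, 225, 167.442 μs; sum = 997.42 μs.
Propagation delays (d/s per hop): 0.104333, 6666.67, 0.0676667, 0.0208, 0.323 μs; sum = 6667.18 μs.
End-to-end = 7660 μs.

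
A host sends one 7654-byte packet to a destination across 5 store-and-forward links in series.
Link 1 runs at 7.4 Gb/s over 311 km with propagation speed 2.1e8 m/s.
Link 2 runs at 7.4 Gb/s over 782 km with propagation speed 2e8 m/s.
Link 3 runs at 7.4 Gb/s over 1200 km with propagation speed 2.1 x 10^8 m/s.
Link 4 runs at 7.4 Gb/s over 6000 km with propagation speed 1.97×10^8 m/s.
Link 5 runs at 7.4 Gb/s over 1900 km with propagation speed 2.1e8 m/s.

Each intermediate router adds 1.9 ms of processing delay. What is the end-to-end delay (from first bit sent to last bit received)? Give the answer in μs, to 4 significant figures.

58250 μs

L = 7654 × 8 = 61232 bits.
Transmission delay per hop = L/R = 61232/7400000000 = 8.27459 μs; 5 hops → 41.373 μs.
Propagation delays (d/s per hop): 1480.95, 3910, 5714.29, 30456.9, 9047.62 μs; sum = 50609.7 μs.
Processing at 4 router(s): 4 × 1.9 ms = 7600 μs.
End-to-end = 58250 μs.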